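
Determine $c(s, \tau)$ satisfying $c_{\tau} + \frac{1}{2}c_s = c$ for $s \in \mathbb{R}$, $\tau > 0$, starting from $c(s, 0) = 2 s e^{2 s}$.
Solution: Substitute $c = e^{2s}u$.
Then $c_s = e^{2s}(u_s + 2u)$, $c_{\tau} = e^{2s}u_{\tau}$; substituting and dividing by $e^{2s}$, the lower-order terms cancel: $u_{\tau} + \frac{1}{2}u_s = 0$ (standard advection equation).
Data for $u$: $u(s,0) = e^{-2s}c(s,0) = 2 s$.
By characteristics ($ds/d\tau = 1/2$), $u(s,\tau) = f(s - \frac{1}{2}\tau)$ with $f = u( \cdot , 0)$.
So $u(s,\tau) = 2 s - \tau$, and $c(s,\tau) = e^{2s}u(s,\tau)$.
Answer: $c(s, \tau) = - \tau e^{2 s} + 2 s e^{2 s}$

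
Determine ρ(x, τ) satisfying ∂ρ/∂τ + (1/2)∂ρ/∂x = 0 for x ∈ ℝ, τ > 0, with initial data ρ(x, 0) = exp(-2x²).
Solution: By characteristics (dx/dτ = 1/2), ρ(x,τ) = f(x - (1/2)τ) with f = ρ(·, 0).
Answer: ρ(x, τ) = exp(-2(x - τ/2)²)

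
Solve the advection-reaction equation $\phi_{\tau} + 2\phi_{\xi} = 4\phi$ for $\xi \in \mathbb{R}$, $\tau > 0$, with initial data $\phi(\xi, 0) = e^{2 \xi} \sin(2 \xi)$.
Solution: Substitute $\phi = e^{2\xi}u$.
Then $\phi_{\xi} = e^{2\xi}(u_{\xi} + 2u)$, $\phi_{\tau} = e^{2\xi}u_{\tau}$; substituting and dividing by $e^{2\xi}$, the lower-order terms cancel: $u_{\tau} + 2u_{\xi} = 0$ (standard advection equation).
Data for $u$: $u(\xi,0) = e^{-2\xi}\phi(\xi,0) = \sin(2 \xi)$.
By characteristics ($d\xi/d\tau = 2$), $u(\xi,\tau) = f(\xi - 2\tau)$ with $f = u( \cdot , 0)$.
So $u(\xi,\tau) = \sin(2 \xi - 4 \tau)$, and $\phi(\xi,\tau) = e^{2\xi}u(\xi,\tau)$.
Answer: $\phi(\xi, \tau) = - e^{2 \xi} \sin(4 \tau - 2 \xi)$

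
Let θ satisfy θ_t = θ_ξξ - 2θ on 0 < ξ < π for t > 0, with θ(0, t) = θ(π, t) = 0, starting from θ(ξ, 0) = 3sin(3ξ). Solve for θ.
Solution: Substitute θ = exp(-2t)u.
Then θ_t = exp(-2t)(u_t - 2u), θ_ξξ = exp(-2t)u_ξξ; substituting and dividing by exp(-2t), the lower-order terms cancel: u_t = u_ξξ (standard heat equation).
Data for u: u(ξ,0) = θ(ξ,0) = 3sin(3ξ). The boundary conditions carry over: u(0,t) = u(π,t) = 0.
Separating variables: u = Σ c_n exp(-n²t) sin(nξ). From u(ξ,0) = 3sin(3ξ): c_3=3.
So u(ξ,t) = 3exp(-9t)sin(3ξ), and θ(ξ,t) = exp(-2t)u(ξ,t).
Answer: θ(ξ, t) = 3exp(-11t)sin(3ξ)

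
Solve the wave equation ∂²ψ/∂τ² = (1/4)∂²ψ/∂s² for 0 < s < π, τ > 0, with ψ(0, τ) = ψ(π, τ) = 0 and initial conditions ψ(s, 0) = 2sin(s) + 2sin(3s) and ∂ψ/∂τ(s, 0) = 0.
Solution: Using separation of variables ψ = X(s)T(τ):
Eigenfunctions: sin(ns), n = 1, 2, 3, ...
General solution: ψ(s, τ) = Σ [A_n cos(n τ/2) + B_n sin(n τ/2)] sin(ns)
From ψ(s,0) = 2sin(s) + 2sin(3s): A_1=2, A_3=2. From ψ_τ(s,0) = 0: all B_n = 0.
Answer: ψ(s, τ) = 2sin(s)cos(τ/2) + 2sin(3s)cos(3τ/2)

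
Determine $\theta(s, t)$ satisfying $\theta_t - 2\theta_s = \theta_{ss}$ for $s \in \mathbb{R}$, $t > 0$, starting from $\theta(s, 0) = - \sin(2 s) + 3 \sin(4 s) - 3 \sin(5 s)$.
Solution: Moving frame: $\eta = s + 2t$, $\sigma = t$, $\theta = u(\eta,\sigma)$, so $\theta_t = u_{\sigma} + 2u_{\eta}$ and $\theta_{ss} = u_{\eta\eta}$.
Hence $\theta_t - 2\theta_s = u_{\sigma}$ and the PDE becomes the heat equation $u_{\sigma} = u_{\eta\eta}$ on $\eta \in \mathbb{R}$.
Initial data: $u(\eta,0) = \theta(\eta,0) = - \sin(2 \eta) + 3 \sin(4 \eta) - 3 \sin(5 \eta)$. Each mode $\sin(n\eta)$ decays as $e^{-n^2\sigma}$ on $\mathbb{R}$, so $u(\eta,\sigma) = \sum c_n e^{-n^2\sigma} \sin(n\eta)$ with $c_2=-1, c_4=3, c_5=-3$: $u(\eta,\sigma) = - e^{-4 \sigma} \sin(2 \eta) + 3 e^{-16 \sigma} \sin(4 \eta) - 3 e^{-25 \sigma} \sin(5 \eta)$.
Substituting back: $\theta(s,t) = u(s + 2t, t)$.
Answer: $\theta(s, t) = - e^{-4 t} \sin(2 s + 4 t) + 3 e^{-16 t} \sin(4 s + 8 t) - 3 e^{-25 t} \sin(5 s + 10 t)$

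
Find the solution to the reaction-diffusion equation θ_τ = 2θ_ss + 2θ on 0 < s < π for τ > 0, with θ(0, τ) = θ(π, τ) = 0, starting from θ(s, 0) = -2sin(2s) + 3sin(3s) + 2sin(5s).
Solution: Substitute θ = exp(2τ)u, i.e. u = exp(-2τ)θ.
By the product rule, θ_τ = exp(2τ)(u_τ + 2u), θ_ss = exp(2τ)u_ss.
Substituting into the PDE and dividing by exp(2τ): u_τ + 2u = 2u_ss + 2u.
The lower-order terms cancel, leaving the standard heat equation u_τ = 2u_ss.
Initial data for u: u(s,0) = θ(s,0) = -2sin(2s) + 3sin(3s) + 2sin(5s). The boundary conditions carry over: u(0,τ) = u(π,τ) = 0.
Solve for u:
  Using separation of variables u = X(s)G(τ):
  Eigenfunctions: sin(ns), n = 1, 2, 3, ...
  General solution: u(s, τ) = Σ c_n sin(ns) exp(-2n² τ)
  Matching u(s,0) = -2sin(2s) + 3sin(3s) + 2sin(5s) term by term: c_2=-2, c_3=3, c_5=2.
Hence u(s,τ) = -2exp(-8τ)sin(2s) + 3exp(-18τ)sin(3s) + 2exp(-50τ)sin(5s).
Transform back: θ(s,τ) = exp(2τ)u(s,τ).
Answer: θ(s, τ) = -2exp(-6τ)sin(2s) + 3exp(-16τ)sin(3s) + 2exp(-48τ)sin(5s)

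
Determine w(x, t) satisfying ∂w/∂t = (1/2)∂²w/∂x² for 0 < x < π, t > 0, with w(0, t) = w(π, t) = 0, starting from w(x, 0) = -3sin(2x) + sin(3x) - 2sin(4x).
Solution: Separating variables: w = Σ c_n exp(-n²t/2) sin(nx). From w(x,0) = -3sin(2x) + sin(3x) - 2sin(4x): c_2=-3, c_3=1, c_4=-2.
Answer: w(x, t) = -3exp(-2t)sin(2x) - 2exp(-8t)sin(4x) + exp(-9t/2)sin(3x)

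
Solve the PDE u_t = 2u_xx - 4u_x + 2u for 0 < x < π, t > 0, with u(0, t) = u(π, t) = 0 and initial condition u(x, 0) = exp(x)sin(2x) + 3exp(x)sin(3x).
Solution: Substitute u = exp(x)w.
Then u_x = exp(x)(w_x + w), u_xx = exp(x)(w_xx + 2w_x + w), u_t = exp(x)w_t; substituting and dividing by exp(x), the lower-order terms cancel: w_t = 2w_xx (standard heat equation).
Data for w: w(x,0) = exp(-x)u(x,0) = sin(2x) + 3sin(3x). The boundary conditions carry over: w(0,t) = w(π,t) = 0.
Separating variables: w = Σ c_n exp(-2n²t) sin(nx). From w(x,0) = sin(2x) + 3sin(3x): c_2=1, c_3=3.
So w(x,t) = exp(-8t)sin(2x) + 3exp(-18t)sin(3x), and u(x,t) = exp(x)w(x,t).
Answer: u(x, t) = exp(-8t)exp(x)sin(2x) + 3exp(-18t)exp(x)sin(3x)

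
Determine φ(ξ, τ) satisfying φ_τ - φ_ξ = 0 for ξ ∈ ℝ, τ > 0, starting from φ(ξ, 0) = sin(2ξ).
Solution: By characteristics (dξ/dτ = -1), φ(ξ,τ) = f(ξ + τ) with f = φ(·, 0).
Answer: φ(ξ, τ) = sin(2ξ + 2τ)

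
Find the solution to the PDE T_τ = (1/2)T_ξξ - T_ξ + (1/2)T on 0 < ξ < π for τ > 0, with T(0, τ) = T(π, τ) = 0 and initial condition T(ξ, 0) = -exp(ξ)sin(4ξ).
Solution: Substitute T = exp(ξ)u, i.e. u = exp(-ξ)T.
By the product rule, T_ξ = exp(ξ)(u_ξ + u), T_ξξ = exp(ξ)(u_ξξ + 2u_ξ + u), T_τ = exp(ξ)u_τ.
Substituting into the PDE and dividing by exp(ξ): u_τ = (1/2)(u_ξξ + 2u_ξ + u) - (u_ξ + u) + (1/2)u.
The lower-order terms cancel, leaving the standard heat equation u_τ = (1/2)u_ξξ.
Initial data for u: u(ξ,0) = exp(-ξ)T(ξ,0) = -sin(4ξ). The boundary conditions carry over: u(0,τ) = u(π,τ) = 0.
Solve for u:
  Using separation of variables u = X(ξ)G(τ):
  Eigenfunctions: sin(nξ), n = 1, 2, 3, ...
  General solution: u(ξ, τ) = Σ c_n sin(nξ) exp(-n² τ/2)
  Matching u(ξ,0) = -sin(4ξ) term by term: c_4=-1.
Hence u(ξ,τ) = -exp(-8τ)sin(4ξ).
Transform back: T(ξ,τ) = exp(ξ)u(ξ,τ).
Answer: T(ξ, τ) = -exp(ξ)exp(-8τ)sin(4ξ)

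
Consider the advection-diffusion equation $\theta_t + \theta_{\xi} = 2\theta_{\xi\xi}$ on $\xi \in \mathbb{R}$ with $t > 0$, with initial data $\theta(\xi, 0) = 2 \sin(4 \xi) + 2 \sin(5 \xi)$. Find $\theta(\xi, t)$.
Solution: Moving frame: $\eta = \xi - t$, $\sigma = t$, $\theta = u(\eta,\sigma)$, so $\theta_t = u_{\sigma} - u_{\eta}$ and $\theta_{\xi\xi} = u_{\eta\eta}$.
Hence $\theta_t + \theta_{\xi} = u_{\sigma}$ and the PDE becomes the heat equation $u_{\sigma} = 2u_{\eta\eta}$ on $\eta \in \mathbb{R}$.
Initial data: $u(\eta,0) = \theta(\eta,0) = 2 \sin(4 \eta) + 2 \sin(5 \eta)$. Each mode $\sin(n\eta)$ decays as $e^{-2n^2\sigma}$ on $\mathbb{R}$, so $u(\eta,\sigma) = \sum c_n e^{-2n^2\sigma} \sin(n\eta)$ with $c_4=2, c_5=2$: $u(\eta,\sigma) = 2 e^{-32 \sigma} \sin(4 \eta) + 2 e^{-50 \sigma} \sin(5 \eta)$.
Substituting back: $\theta(\xi,t) = u(\xi - t, t)$.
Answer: $\theta(\xi, t) = 2 e^{-32 t} \sin(4 \xi - 4 t) + 2 e^{-50 t} \sin(5 \xi - 5 t)$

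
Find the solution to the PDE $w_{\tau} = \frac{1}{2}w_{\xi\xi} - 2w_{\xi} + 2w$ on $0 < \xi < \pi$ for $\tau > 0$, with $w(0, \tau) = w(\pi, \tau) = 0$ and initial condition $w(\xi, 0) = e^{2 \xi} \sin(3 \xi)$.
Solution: Substitute $w = e^{2\xi}u$, i.e. $u = e^{-2\xi}w$.
By the product rule, $w_{\xi} = e^{2\xi}(u_{\xi} + 2u)$, $w_{\xi\xi} = e^{2\xi}(u_{\xi\xi} + 4u_{\xi} + 4u)$, $w_{\tau} = e^{2\xi}u_{\tau}$.
Substituting into the PDE and dividing by $e^{2\xi}$: $u_{\tau} = \frac{1}{2}(u_{\xi\xi} + 4u_{\xi} + 4u) - 2(u_{\xi} + 2u) + 2u$.
The lower-order terms cancel, leaving the standard heat equation $u_{\tau} = \frac{1}{2}u_{\xi\xi}$.
Initial data for $u$: $u(\xi,0) = e^{-2\xi}w(\xi,0) = \sin(3 \xi)$. The boundary conditions carry over: $u(0,\tau) = u(\pi,\tau) = 0$.
Solve for $u$:
  Using separation of variables $u = X(\xi)T(\tau)$:
  Eigenfunctions: $\sin(n\xi)$, $n = 1, 2, 3, \ldots$
  General solution: $u(\xi, \tau) = \sum c_n \sin(n\xi) e^{-n^2 \tau/2}$
  Matching $u(\xi,0) = \sin(3 \xi)$ term by term: $c_3=1$.
Hence $u(\xi,\tau) = e^{-9 \tau/2} \sin(3 \xi)$.
Transform back: $w(\xi,\tau) = e^{2\xi}u(\xi,\tau)$.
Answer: $w(\xi, \tau) = e^{-9 \tau/2} e^{2 \xi} \sin(3 \xi)$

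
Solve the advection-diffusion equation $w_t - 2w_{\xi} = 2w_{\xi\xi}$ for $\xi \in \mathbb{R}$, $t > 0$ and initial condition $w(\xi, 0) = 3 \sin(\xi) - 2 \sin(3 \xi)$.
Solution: Change to a moving frame: let $\eta = \xi + 2t$, $\sigma = t$ and write $w(\xi,t) = u(\eta,\sigma)$.
By the chain rule $w_t = u_{\sigma} + 2u_{\eta}$, $w_{\xi} = u_{\eta}$, $w_{\xi\xi} = u_{\eta\eta}$.
Then $w_t - 2w_{\xi} = u_{\sigma}$: the advection term cancels and the PDE becomes the heat equation $u_{\sigma} = 2u_{\eta\eta}$ on $\eta \in \mathbb{R}$.
Initial data: $u(\eta,0) = w(\eta,0) = 3 \sin(\eta) - 2 \sin(3 \eta)$.
On $\eta \in \mathbb{R}$ each mode satisfies $(\sin(n\eta))'' = -n^2 \sin(n\eta)$, so $e^{-2n^2\sigma} \sin(n\eta)$ solves the heat equation; by superposition $u(\eta,\sigma) = \sum c_n e^{-2n^2\sigma} \sin(n\eta)$.
Reading off the coefficients: $c_1=3, c_3=-2$, so $u(\eta,\sigma) = 3 e^{-2 \sigma} \sin(\eta) - 2 e^{-18 \sigma} \sin(3 \eta)$.
Substituting back $\eta = \xi + 2t$, $\sigma = t$: $w(\xi,t) = u(\xi + 2t, t)$.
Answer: $w(\xi, t) = 3 e^{-2 t} \sin(\xi + 2 t) - 2 e^{-18 t} \sin(3 \xi + 6 t)$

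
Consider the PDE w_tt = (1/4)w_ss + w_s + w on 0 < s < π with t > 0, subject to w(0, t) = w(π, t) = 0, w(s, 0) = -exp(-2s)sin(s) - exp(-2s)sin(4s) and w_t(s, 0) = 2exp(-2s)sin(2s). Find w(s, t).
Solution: Substitute w = exp(-2s)u.
Then w_s = exp(-2s)(u_s - 2u), w_ss = exp(-2s)(u_ss - 4u_s + 4u), w_tt = exp(-2s)u_tt; substituting and dividing by exp(-2s), the lower-order terms cancel: u_tt = (1/4)u_ss (standard wave equation).
Data for u: u(s,0) = exp(2s)w(s,0) = -sin(s) - sin(4s); u_t(s,0) = exp(2s)w_t(s,0) = 2sin(2s). The boundary conditions carry over: u(0,t) = u(π,t) = 0.
Separating variables: u = Σ [A_n cos(ω_n t) + B_n sin(ω_n t)] sin(ns), ω_n = n/2. From ICs (B_n = velocity coefficient / ω_n): A_1=-1, A_4=-1, B_2=2.
So u(s,t) = -sin(s)cos(t/2) + 2sin(2s)sin(t) - sin(4s)cos(2t), and w(s,t) = exp(-2s)u(s,t).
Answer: w(s, t) = -exp(-2s)sin(s)cos(t/2) + 2exp(-2s)sin(2s)sin(t) - exp(-2s)sin(4s)cos(2t)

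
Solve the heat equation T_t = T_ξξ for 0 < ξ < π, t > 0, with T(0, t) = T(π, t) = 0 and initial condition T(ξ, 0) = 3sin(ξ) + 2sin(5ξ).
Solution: Separating variables: T = Σ c_n exp(-n²t) sin(nξ). From T(ξ,0) = 3sin(ξ) + 2sin(5ξ): c_1=3, c_5=2.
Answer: T(ξ, t) = 3exp(-t)sin(ξ) + 2exp(-25t)sin(5ξ)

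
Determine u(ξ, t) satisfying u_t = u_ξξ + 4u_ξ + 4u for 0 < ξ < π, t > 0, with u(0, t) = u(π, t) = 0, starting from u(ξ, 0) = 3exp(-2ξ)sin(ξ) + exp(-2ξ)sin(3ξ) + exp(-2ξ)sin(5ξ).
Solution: Substitute u = exp(-2ξ)w.
Then u_ξ = exp(-2ξ)(w_ξ - 2w), u_ξξ = exp(-2ξ)(w_ξξ - 4w_ξ + 4w), u_t = exp(-2ξ)w_t; substituting and dividing by exp(-2ξ), the lower-order terms cancel: w_t = w_ξξ (standard heat equation).
Data for w: w(ξ,0) = exp(2ξ)u(ξ,0) = 3sin(ξ) + sin(3ξ) + sin(5ξ). The boundary conditions carry over: w(0,t) = w(π,t) = 0.
Separating variables: w = Σ c_n exp(-n²t) sin(nξ). From w(ξ,0) = 3sin(ξ) + sin(3ξ) + sin(5ξ): c_1=3, c_3=1, c_5=1.
So w(ξ,t) = 3exp(-t)sin(ξ) + exp(-9t)sin(3ξ) + exp(-25t)sin(5ξ), and u(ξ,t) = exp(-2ξ)w(ξ,t).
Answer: u(ξ, t) = 3exp(-t)exp(-2ξ)sin(ξ) + exp(-9t)exp(-2ξ)sin(3ξ) + exp(-25t)exp(-2ξ)sin(5ξ)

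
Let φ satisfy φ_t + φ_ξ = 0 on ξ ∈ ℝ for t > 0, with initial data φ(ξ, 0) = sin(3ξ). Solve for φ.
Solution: By characteristics (dξ/dt = 1), φ(ξ,t) = f(ξ - t) with f = φ(·, 0).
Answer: φ(ξ, t) = -sin(3t - 3ξ)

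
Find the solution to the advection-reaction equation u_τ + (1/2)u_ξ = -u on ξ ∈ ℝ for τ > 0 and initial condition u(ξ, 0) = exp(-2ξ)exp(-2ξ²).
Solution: Substitute u = exp(-2ξ)w.
Then u_ξ = exp(-2ξ)(w_ξ - 2w), u_τ = exp(-2ξ)w_τ; substituting and dividing by exp(-2ξ), the lower-order terms cancel: w_τ + (1/2)w_ξ = 0 (standard advection equation).
Data for w: w(ξ,0) = exp(2ξ)u(ξ,0) = exp(-2ξ²).
By characteristics (dξ/dτ = 1/2), w(ξ,τ) = f(ξ - (1/2)τ) with f = w(·, 0).
So w(ξ,τ) = exp(-2(ξ - τ/2)²), and u(ξ,τ) = exp(-2ξ)w(ξ,τ).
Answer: u(ξ, τ) = exp(-2ξ)exp(-2(ξ - τ/2)²)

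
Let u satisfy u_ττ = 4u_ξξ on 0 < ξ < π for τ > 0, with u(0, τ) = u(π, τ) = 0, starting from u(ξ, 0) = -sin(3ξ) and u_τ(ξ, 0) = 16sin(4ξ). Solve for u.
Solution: Separating variables: u = Σ [A_n cos(ω_n τ) + B_n sin(ω_n τ)] sin(nξ), ω_n = 2n. From ICs (B_n = velocity coefficient / ω_n): A_3=-1, B_4=2.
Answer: u(ξ, τ) = -sin(3ξ)cos(6τ) + 2sin(4ξ)sin(8τ)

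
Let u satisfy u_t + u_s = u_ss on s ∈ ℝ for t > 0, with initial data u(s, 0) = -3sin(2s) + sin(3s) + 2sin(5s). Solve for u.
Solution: Moving frame: η = s - t, σ = t, u = w(η,σ), so u_t = w_σ - w_η and u_ss = w_ηη.
Hence u_t + u_s = w_σ and the PDE becomes the heat equation w_σ = w_ηη on η ∈ ℝ.
Initial data: w(η,0) = u(η,0) = -3sin(2η) + sin(3η) + 2sin(5η). Each mode sin(nη) decays as exp(-n²σ) on ℝ, so w(η,σ) = Σ c_n exp(-n²σ) sin(nη) with c_2=-3, c_3=1, c_5=2: w(η,σ) = -3exp(-4σ)sin(2η) + exp(-9σ)sin(3η) + 2exp(-25σ)sin(5η).
Substituting back: u(s,t) = w(s - t, t).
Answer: u(s, t) = -3exp(-4t)sin(2s - 2t) + exp(-9t)sin(3s - 3t) + 2exp(-25t)sin(5s - 5t)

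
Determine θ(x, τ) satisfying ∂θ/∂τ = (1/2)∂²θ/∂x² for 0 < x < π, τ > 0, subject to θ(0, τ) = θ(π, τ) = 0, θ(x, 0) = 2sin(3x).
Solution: Separating variables: θ = Σ c_n exp(-n²τ/2) sin(nx). From θ(x,0) = 2sin(3x): c_3=2.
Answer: θ(x, τ) = 2exp(-9τ/2)sin(3x)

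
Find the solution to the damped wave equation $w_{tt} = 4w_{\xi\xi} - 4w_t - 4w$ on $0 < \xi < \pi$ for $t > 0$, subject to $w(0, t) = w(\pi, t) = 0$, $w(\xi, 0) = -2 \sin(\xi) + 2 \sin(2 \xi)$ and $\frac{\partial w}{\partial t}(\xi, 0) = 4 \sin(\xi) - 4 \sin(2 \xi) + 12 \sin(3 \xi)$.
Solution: Substitute $w = e^{-2t}u$.
Then $w_t = e^{-2t}(u_t - 2u)$, $w_{tt} = e^{-2t}(u_{tt} - 4u_t + 4u)$, $w_{\xi\xi} = e^{-2t}u_{\xi\xi}$; substituting and dividing by $e^{-2t}$, the lower-order terms cancel: $u_{tt} = 4u_{\xi\xi}$ (standard wave equation).
Data for $u$: $u(\xi,0) = w(\xi,0) = -2 \sin(\xi) + 2 \sin(2 \xi)$; $u_t(\xi,0) = w_t(\xi,0) + 2w(\xi,0) = 12 \sin(3 \xi)$. The boundary conditions carry over: $u(0,t) = u(\pi,t) = 0$.
Separating variables: $u = \sum [A_n \cos(\omega_n t) + B_n \sin(\omega_n t)] \sin(n\xi)$, $\omega_n = 2n$. From ICs ($B_n$ = velocity coefficient / $\omega_n$): $A_1=-2, A_2=2, B_3=2$.
So $u(\xi,t) = 2 \sin(6 t) \sin(3 \xi) - 2 \sin(\xi) \cos(2 t) + 2 \sin(2 \xi) \cos(4 t)$, and $w(\xi,t) = e^{-2t}u(\xi,t)$.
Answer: $w(\xi, t) = -2 e^{-2 t} \sin(\xi) \cos(2 t) + 2 e^{-2 t} \sin(2 \xi) \cos(4 t) + 2 e^{-2 t} \sin(3 \xi) \sin(6 t)$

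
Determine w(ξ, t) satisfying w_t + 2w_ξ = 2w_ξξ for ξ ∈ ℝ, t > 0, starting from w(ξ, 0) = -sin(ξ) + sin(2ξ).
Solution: Moving frame: η = ξ - 2t, σ = t, w = u(η,σ), so w_t = u_σ - 2u_η and w_ξξ = u_ηη.
Hence w_t + 2w_ξ = u_σ and the PDE becomes the heat equation u_σ = 2u_ηη on η ∈ ℝ.
Initial data: u(η,0) = w(η,0) = -sin(η) + sin(2η). Each mode sin(nη) decays as exp(-2n²σ) on ℝ, so u(η,σ) = Σ c_n exp(-2n²σ) sin(nη) with c_1=-1, c_2=1: u(η,σ) = -exp(-2σ)sin(η) + exp(-8σ)sin(2η).
Substituting back: w(ξ,t) = u(ξ - 2t, t).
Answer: w(ξ, t) = exp(-2t)sin(2t - ξ) - exp(-8t)sin(4t - 2ξ)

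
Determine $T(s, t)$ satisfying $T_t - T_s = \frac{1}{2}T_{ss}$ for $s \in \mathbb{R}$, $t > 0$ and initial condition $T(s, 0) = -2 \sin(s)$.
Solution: Change to a moving frame: let $\eta = s + t$, $\sigma = t$ and write $T(s,t) = u(\eta,\sigma)$.
By the chain rule $T_t = u_{\sigma} + u_{\eta}$, $T_s = u_{\eta}$, $T_{ss} = u_{\eta\eta}$.
Then $T_t - T_s = u_{\sigma}$: the advection term cancels and the PDE becomes the heat equation $u_{\sigma} = \frac{1}{2}u_{\eta\eta}$ on $\eta \in \mathbb{R}$.
Initial data: $u(\eta,0) = T(\eta,0) = -2 \sin(\eta)$.
On $\eta \in \mathbb{R}$ each mode satisfies $(\sin(n\eta))'' = -n^2 \sin(n\eta)$, so $e^{-n^2\sigma/2} \sin(n\eta)$ solves the heat equation; by superposition $u(\eta,\sigma) = \sum c_n e^{-n^2\sigma/2} \sin(n\eta)$.
Reading off the coefficients: $c_1=-2$, so $u(\eta,\sigma) = -2 e^{-\sigma/2} \sin(\eta)$.
Substituting back $\eta = s + t$, $\sigma = t$: $T(s,t) = u(s + t, t)$.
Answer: $T(s, t) = -2 e^{-t/2} \sin(s + t)$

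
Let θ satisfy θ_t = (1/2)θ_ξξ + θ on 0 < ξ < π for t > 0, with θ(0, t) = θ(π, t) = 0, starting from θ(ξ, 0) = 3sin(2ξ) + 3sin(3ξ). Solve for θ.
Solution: Substitute θ = exp(t)u.
Then θ_t = exp(t)(u_t + u), θ_ξξ = exp(t)u_ξξ; substituting and dividing by exp(t), the lower-order terms cancel: u_t = (1/2)u_ξξ (standard heat equation).
Data for u: u(ξ,0) = θ(ξ,0) = 3sin(2ξ) + 3sin(3ξ). The boundary conditions carry over: u(0,t) = u(π,t) = 0.
Separating variables: u = Σ c_n exp(-n²t/2) sin(nξ). From u(ξ,0) = 3sin(2ξ) + 3sin(3ξ): c_2=3, c_3=3.
So u(ξ,t) = 3exp(-2t)sin(2ξ) + 3exp(-9t/2)sin(3ξ), and θ(ξ,t) = exp(t)u(ξ,t).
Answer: θ(ξ, t) = 3exp(-t)sin(2ξ) + 3exp(-7t/2)sin(3ξ)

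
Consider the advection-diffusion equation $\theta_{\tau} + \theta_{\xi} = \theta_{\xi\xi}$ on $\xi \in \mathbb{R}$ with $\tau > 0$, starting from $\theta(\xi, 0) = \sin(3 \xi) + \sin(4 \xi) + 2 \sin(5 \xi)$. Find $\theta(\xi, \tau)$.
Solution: Change to a moving frame: let $\eta = \xi - \tau$, $\sigma = \tau$ and write $\theta(\xi,\tau) = u(\eta,\sigma)$.
By the chain rule $\theta_{\tau} = u_{\sigma} - u_{\eta}$, $\theta_{\xi} = u_{\eta}$, $\theta_{\xi\xi} = u_{\eta\eta}$.
Then $\theta_{\tau} + \theta_{\xi} = u_{\sigma}$: the advection term cancels and the PDE becomes the heat equation $u_{\sigma} = u_{\eta\eta}$ on $\eta \in \mathbb{R}$.
Initial data: $u(\eta,0) = \theta(\eta,0) = \sin(3 \eta) + \sin(4 \eta) + 2 \sin(5 \eta)$.
On $\eta \in \mathbb{R}$ each mode satisfies $(\sin(n\eta))'' = -n^2 \sin(n\eta)$, so $e^{-n^2\sigma} \sin(n\eta)$ solves the heat equation; by superposition $u(\eta,\sigma) = \sum c_n e^{-n^2\sigma} \sin(n\eta)$.
Reading off the coefficients: $c_3=1, c_4=1, c_5=2$, so $u(\eta,\sigma) = e^{-9 \sigma} \sin(3 \eta) + e^{-16 \sigma} \sin(4 \eta) + 2 e^{-25 \sigma} \sin(5 \eta)$.
Substituting back $\eta = \xi - \tau$, $\sigma = \tau$: $\theta(\xi,\tau) = u(\xi - \tau, \tau)$.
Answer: $\theta(\xi, \tau) = - e^{-9 \tau} \sin(3 \tau - 3 \xi) -  e^{-16 \tau} \sin(4 \tau - 4 \xi) - 2 e^{-25 \tau} \sin(5 \tau - 5 \xi)$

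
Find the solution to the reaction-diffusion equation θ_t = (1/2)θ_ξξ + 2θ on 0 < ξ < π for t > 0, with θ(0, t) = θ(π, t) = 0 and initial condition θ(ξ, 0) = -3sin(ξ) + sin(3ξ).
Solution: Substitute θ = exp(2t)u, i.e. u = exp(-2t)θ.
By the product rule, θ_t = exp(2t)(u_t + 2u), θ_ξξ = exp(2t)u_ξξ.
Substituting into the PDE and dividing by exp(2t): u_t + 2u = (1/2)u_ξξ + 2u.
The lower-order terms cancel, leaving the standard heat equation u_t = (1/2)u_ξξ.
Initial data for u: u(ξ,0) = θ(ξ,0) = -3sin(ξ) + sin(3ξ). The boundary conditions carry over: u(0,t) = u(π,t) = 0.
Solve for u:
  Using separation of variables u = X(ξ)G(t):
  Eigenfunctions: sin(nξ), n = 1, 2, 3, ...
  General solution: u(ξ, t) = Σ c_n sin(nξ) exp(-n² t/2)
  Matching u(ξ,0) = -3sin(ξ) + sin(3ξ) term by term: c_1=-3, c_3=1.
Hence u(ξ,t) = -3exp(-t/2)sin(ξ) + exp(-9t/2)sin(3ξ).
Transform back: θ(ξ,t) = exp(2t)u(ξ,t).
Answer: θ(ξ, t) = -3exp(3t/2)sin(ξ) + exp(-5t/2)sin(3ξ)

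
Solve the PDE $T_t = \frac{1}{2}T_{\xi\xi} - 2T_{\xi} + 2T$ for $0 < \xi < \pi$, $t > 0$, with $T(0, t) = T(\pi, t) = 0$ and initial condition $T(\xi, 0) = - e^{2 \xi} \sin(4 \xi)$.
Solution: Substitute $T = e^{2\xi}u$, i.e. $u = e^{-2\xi}T$.
By the product rule, $T_{\xi} = e^{2\xi}(u_{\xi} + 2u)$, $T_{\xi\xi} = e^{2\xi}(u_{\xi\xi} + 4u_{\xi} + 4u)$, $T_t = e^{2\xi}u_t$.
Substituting into the PDE and dividing by $e^{2\xi}$: $u_t = \frac{1}{2}(u_{\xi\xi} + 4u_{\xi} + 4u) - 2(u_{\xi} + 2u) + 2u$.
The lower-order terms cancel, leaving the standard heat equation $u_t = \frac{1}{2}u_{\xi\xi}$.
Initial data for $u$: $u(\xi,0) = e^{-2\xi}T(\xi,0) = - \sin(4 \xi)$. The boundary conditions carry over: $u(0,t) = u(\pi,t) = 0$.
Solve for $u$:
  Using separation of variables $u = X(\xi)G(t)$:
  Eigenfunctions: $\sin(n\xi)$, $n = 1, 2, 3, \ldots$
  General solution: $u(\xi, t) = \sum c_n \sin(n\xi) e^{-n^2 t/2}$
  Matching $u(\xi,0) = - \sin(4 \xi)$ term by term: $c_4=-1$.
Hence $u(\xi,t) = - e^{-8 t} \sin(4 \xi)$.
Transform back: $T(\xi,t) = e^{2\xi}u(\xi,t)$.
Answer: $T(\xi, t) = - e^{2 \xi} e^{-8 t} \sin(4 \xi)$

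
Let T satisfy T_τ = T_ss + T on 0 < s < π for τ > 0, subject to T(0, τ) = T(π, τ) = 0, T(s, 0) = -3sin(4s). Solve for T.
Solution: Substitute T = exp(τ)u.
Then T_τ = exp(τ)(u_τ + u), T_ss = exp(τ)u_ss; substituting and dividing by exp(τ), the lower-order terms cancel: u_τ = u_ss (standard heat equation).
Data for u: u(s,0) = T(s,0) = -3sin(4s). The boundary conditions carry over: u(0,τ) = u(π,τ) = 0.
Separating variables: u = Σ c_n exp(-n²τ) sin(ns). From u(s,0) = -3sin(4s): c_4=-3.
So u(s,τ) = -3exp(-16τ)sin(4s), and T(s,τ) = exp(τ)u(s,τ).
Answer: T(s, τ) = -3exp(-15τ)sin(4s)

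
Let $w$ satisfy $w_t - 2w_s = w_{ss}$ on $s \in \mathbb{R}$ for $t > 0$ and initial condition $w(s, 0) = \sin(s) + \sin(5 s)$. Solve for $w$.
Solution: Moving frame: $\eta = s + 2t$, $\sigma = t$, $w = u(\eta,\sigma)$, so $w_t = u_{\sigma} + 2u_{\eta}$ and $w_{ss} = u_{\eta\eta}$.
Hence $w_t - 2w_s = u_{\sigma}$ and the PDE becomes the heat equation $u_{\sigma} = u_{\eta\eta}$ on $\eta \in \mathbb{R}$.
Initial data: $u(\eta,0) = w(\eta,0) = \sin(\eta) + \sin(5 \eta)$. Each mode $\sin(n\eta)$ decays as $e^{-n^2\sigma}$ on $\mathbb{R}$, so $u(\eta,\sigma) = \sum c_n e^{-n^2\sigma} \sin(n\eta)$ with $c_1=1, c_5=1$: $u(\eta,\sigma) = e^{-\sigma} \sin(\eta) + e^{-25 \sigma} \sin(5 \eta)$.
Substituting back: $w(s,t) = u(s + 2t, t)$.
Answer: $w(s, t) = e^{-t} \sin(s + 2 t) + e^{-25 t} \sin(5 s + 10 t)$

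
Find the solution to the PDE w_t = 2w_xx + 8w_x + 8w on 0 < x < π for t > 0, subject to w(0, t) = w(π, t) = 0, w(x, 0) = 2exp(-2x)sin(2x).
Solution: Substitute w = exp(-2x)u, i.e. u = exp(2x)w.
By the product rule, w_x = exp(-2x)(u_x - 2u), w_xx = exp(-2x)(u_xx - 4u_x + 4u), w_t = exp(-2x)u_t.
Substituting into the PDE and dividing by exp(-2x): u_t = 2(u_xx - 4u_x + 4u) + 8(u_x - 2u) + 8u.
The lower-order terms cancel, leaving the standard heat equation u_t = 2u_xx.
Initial data for u: u(x,0) = exp(2x)w(x,0) = 2sin(2x). The boundary conditions carry over: u(0,t) = u(π,t) = 0.
Solve for u:
  Using separation of variables u = X(x)T(t):
  Eigenfunctions: sin(nx), n = 1, 2, 3, ...
  General solution: u(x, t) = Σ c_n sin(nx) exp(-2n² t)
  Matching u(x,0) = 2sin(2x) term by term: c_2=2.
Hence u(x,t) = 2exp(-8t)sin(2x).
Transform back: w(x,t) = exp(-2x)u(x,t).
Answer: w(x, t) = 2exp(-8t)exp(-2x)sin(2x)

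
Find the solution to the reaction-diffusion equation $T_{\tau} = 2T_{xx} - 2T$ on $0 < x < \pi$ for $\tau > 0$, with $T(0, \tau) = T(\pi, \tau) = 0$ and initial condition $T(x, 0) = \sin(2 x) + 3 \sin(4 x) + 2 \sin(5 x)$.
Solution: Substitute $T = e^{-2\tau}u$.
Then $T_{\tau} = e^{-2\tau}(u_{\tau} - 2u)$, $T_{xx} = e^{-2\tau}u_{xx}$; substituting and dividing by $e^{-2\tau}$, the lower-order terms cancel: $u_{\tau} = 2u_{xx}$ (standard heat equation).
Data for $u$: $u(x,0) = T(x,0) = \sin(2 x) + 3 \sin(4 x) + 2 \sin(5 x)$. The boundary conditions carry over: $u(0,\tau) = u(\pi,\tau) = 0$.
Separating variables: $u = \sum c_n e^{-2n^2\tau} \sin(nx)$. From $u(x,0) = \sin(2 x) + 3 \sin(4 x) + 2 \sin(5 x)$: $c_2=1, c_4=3, c_5=2$.
So $u(x,\tau) = e^{-8 \tau} \sin(2 x) + 3 e^{-32 \tau} \sin(4 x) + 2 e^{-50 \tau} \sin(5 x)$, and $T(x,\tau) = e^{-2\tau}u(x,\tau)$.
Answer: $T(x, \tau) = e^{-10 \tau} \sin(2 x) + 3 e^{-34 \tau} \sin(4 x) + 2 e^{-52 \tau} \sin(5 x)$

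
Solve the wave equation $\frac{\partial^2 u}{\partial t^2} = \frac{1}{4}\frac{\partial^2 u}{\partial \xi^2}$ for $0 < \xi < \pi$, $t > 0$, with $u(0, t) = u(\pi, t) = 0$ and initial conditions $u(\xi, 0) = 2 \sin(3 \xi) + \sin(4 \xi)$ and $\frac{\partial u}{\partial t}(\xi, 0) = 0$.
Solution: Using separation of variables $u = X(\xi)T(t)$:
Eigenfunctions: $\sin(n\xi)$, $n = 1, 2, 3, \ldots$
General solution: $u(\xi, t) = \sum [A_n \cos(n t/2) + B_n \sin(n t/2)] \sin(n\xi)$
From $u(\xi,0) = 2 \sin(3 \xi) + \sin(4 \xi)$: $A_3=2, A_4=1$. From $u_t(\xi,0) = 0$: all $B_n = 0$.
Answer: $u(\xi, t) = 2 \sin(3 \xi) \cos(3 t/2) + \sin(4 \xi) \cos(2 t)$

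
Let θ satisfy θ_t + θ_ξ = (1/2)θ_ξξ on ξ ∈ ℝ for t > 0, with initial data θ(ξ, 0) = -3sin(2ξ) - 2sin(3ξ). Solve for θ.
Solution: Change to a moving frame: let η = ξ - t, σ = t and write θ(ξ,t) = u(η,σ).
By the chain rule θ_t = u_σ - u_η, θ_ξ = u_η, θ_ξξ = u_ηη.
Then θ_t + θ_ξ = u_σ: the advection term cancels and the PDE becomes the heat equation u_σ = (1/2)u_ηη on η ∈ ℝ.
Initial data: u(η,0) = θ(η,0) = -3sin(2η) - 2sin(3η).
On η ∈ ℝ each mode satisfies (sin(nη))″ = -n² sin(nη), so exp(-n²σ/2) sin(nη) solves the heat equation; by superposition u(η,σ) = Σ c_n exp(-n²σ/2) sin(nη).
Reading off the coefficients: c_2=-3, c_3=-2, so u(η,σ) = -3exp(-2σ)sin(2η) - 2exp(-9σ/2)sin(3η).
Substituting back η = ξ - t, σ = t: θ(ξ,t) = u(ξ - t, t).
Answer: θ(ξ, t) = 3exp(-2t)sin(2t - 2ξ) + 2exp(-9t/2)sin(3t - 3ξ)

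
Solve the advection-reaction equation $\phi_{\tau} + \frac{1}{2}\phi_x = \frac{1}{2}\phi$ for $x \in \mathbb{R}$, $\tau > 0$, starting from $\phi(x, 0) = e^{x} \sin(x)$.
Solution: Substitute $\phi = e^{x}u$.
Then $\phi_x = e^{x}(u_x + u)$, $\phi_{\tau} = e^{x}u_{\tau}$; substituting and dividing by $e^{x}$, the lower-order terms cancel: $u_{\tau} + \frac{1}{2}u_x = 0$ (standard advection equation).
Data for $u$: $u(x,0) = e^{-x}\phi(x,0) = \sin(x)$.
By characteristics ($dx/d\tau = 1/2$), $u(x,\tau) = f(x - \frac{1}{2}\tau)$ with $f = u( \cdot , 0)$.
So $u(x,\tau) = \sin(x - \tau/2)$, and $\phi(x,\tau) = e^{x}u(x,\tau)$.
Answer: $\phi(x, \tau) = - e^{x} \sin(\tau/2 - x)$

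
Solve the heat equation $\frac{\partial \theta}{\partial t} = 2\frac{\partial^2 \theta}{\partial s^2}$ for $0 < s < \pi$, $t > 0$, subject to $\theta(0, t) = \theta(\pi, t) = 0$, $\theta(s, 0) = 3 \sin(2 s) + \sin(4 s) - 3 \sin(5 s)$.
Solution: Using separation of variables $\theta = X(s)G(t)$:
Eigenfunctions: $\sin(ns)$, $n = 1, 2, 3, \ldots$
General solution: $\theta(s, t) = \sum c_n \sin(ns) e^{-2n^2 t}$
Matching $\theta(s,0) = 3 \sin(2 s) + \sin(4 s) - 3 \sin(5 s)$ term by term: $c_2=3, c_4=1, c_5=-3$.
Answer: $\theta(s, t) = 3 e^{-8 t} \sin(2 s) + e^{-32 t} \sin(4 s) - 3 e^{-50 t} \sin(5 s)$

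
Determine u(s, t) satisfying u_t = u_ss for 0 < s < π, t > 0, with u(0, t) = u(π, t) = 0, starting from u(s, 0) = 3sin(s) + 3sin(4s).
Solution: Using separation of variables u = X(s)T(t):
Eigenfunctions: sin(ns), n = 1, 2, 3, ...
General solution: u(s, t) = Σ c_n sin(ns) exp(-n² t)
Matching u(s,0) = 3sin(s) + 3sin(4s) term by term: c_1=3, c_4=3.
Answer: u(s, t) = 3exp(-t)sin(s) + 3exp(-16t)sin(4s)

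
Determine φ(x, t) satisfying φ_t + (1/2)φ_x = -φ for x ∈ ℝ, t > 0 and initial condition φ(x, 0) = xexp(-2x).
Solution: Substitute φ = exp(-2x)u.
Then φ_x = exp(-2x)(u_x - 2u), φ_t = exp(-2x)u_t; substituting and dividing by exp(-2x), the lower-order terms cancel: u_t + (1/2)u_x = 0 (standard advection equation).
Data for u: u(x,0) = exp(2x)φ(x,0) = x.
By characteristics (dx/dt = 1/2), u(x,t) = f(x - (1/2)t) with f = u(·, 0).
So u(x,t) = -(1/2)t + x, and φ(x,t) = exp(-2x)u(x,t).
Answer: φ(x, t) = -(1/2)texp(-2x) + xexp(-2x)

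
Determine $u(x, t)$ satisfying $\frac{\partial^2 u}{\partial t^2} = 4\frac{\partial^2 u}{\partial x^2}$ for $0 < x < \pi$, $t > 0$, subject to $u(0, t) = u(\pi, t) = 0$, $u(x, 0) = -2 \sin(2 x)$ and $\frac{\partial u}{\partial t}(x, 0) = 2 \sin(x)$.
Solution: Separating variables: $u = \sum [A_n \cos(\omega_n t) + B_n \sin(\omega_n t)] \sin(nx)$, $\omega_n = 2n$. From ICs ($B_n$ = velocity coefficient / $\omega_n$): $A_2=-2, B_1=1$.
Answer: $u(x, t) = \sin(2 t) \sin(x) - 2 \sin(2 x) \cos(4 t)$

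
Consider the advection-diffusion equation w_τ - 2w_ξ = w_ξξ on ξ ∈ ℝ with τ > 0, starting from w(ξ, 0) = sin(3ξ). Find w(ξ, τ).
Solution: Change to a moving frame: let η = ξ + 2τ, σ = τ and write w(ξ,τ) = u(η,σ).
By the chain rule w_τ = u_σ + 2u_η, w_ξ = u_η, w_ξξ = u_ηη.
Then w_τ - 2w_ξ = u_σ: the advection term cancels and the PDE becomes the heat equation u_σ = u_ηη on η ∈ ℝ.
Initial data: u(η,0) = w(η,0) = sin(3η).
On η ∈ ℝ each mode satisfies (sin(nη))″ = -n² sin(nη), so exp(-n²σ) sin(nη) solves the heat equation; by superposition u(η,σ) = Σ c_n exp(-n²σ) sin(nη).
Reading off the coefficients: c_3=1, so u(η,σ) = exp(-9σ)sin(3η).
Substituting back η = ξ + 2τ, σ = τ: w(ξ,τ) = u(ξ + 2τ, τ).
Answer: w(ξ, τ) = exp(-9τ)sin(3ξ + 6τ)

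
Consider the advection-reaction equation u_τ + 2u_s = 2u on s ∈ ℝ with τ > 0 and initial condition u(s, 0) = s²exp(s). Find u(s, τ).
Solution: Substitute u = exp(s)w, i.e. w = exp(-s)u.
By the product rule, u_s = exp(s)(w_s + w), u_τ = exp(s)w_τ.
Substituting into the PDE and dividing by exp(s): w_τ + 2(w_s + w) = 2w.
The lower-order terms cancel, leaving the standard advection equation w_τ + 2w_s = 0.
Initial data for w: w(s,0) = exp(-s)u(s,0) = s².
Solve for w:
  By method of characteristics (waves move right with speed 2):
  Along characteristics s - 2τ = const, w is constant, so w(s,τ) = f(s - 2τ) with f = w(·, 0).
Hence w(s,τ) = s² - 4sτ + 4τ².
Transform back: u(s,τ) = exp(s)w(s,τ).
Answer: u(s, τ) = s²exp(s) - 4sτexp(s) + 4τ²exp(s)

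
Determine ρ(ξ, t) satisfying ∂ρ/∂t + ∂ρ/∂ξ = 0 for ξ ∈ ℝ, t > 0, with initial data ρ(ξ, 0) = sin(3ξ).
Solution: By method of characteristics (waves move right with speed 1):
Along characteristics ξ - t = const, ρ is constant, so ρ(ξ,t) = f(ξ - t) with f = ρ(·, 0).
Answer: ρ(ξ, t) = -sin(3t - 3ξ)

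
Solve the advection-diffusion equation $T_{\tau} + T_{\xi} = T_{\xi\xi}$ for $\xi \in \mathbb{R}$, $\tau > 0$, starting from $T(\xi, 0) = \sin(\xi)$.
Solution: Moving frame: $\eta = \xi - \tau$, $\sigma = \tau$, $T = u(\eta,\sigma)$, so $T_{\tau} = u_{\sigma} - u_{\eta}$ and $T_{\xi\xi} = u_{\eta\eta}$.
Hence $T_{\tau} + T_{\xi} = u_{\sigma}$ and the PDE becomes the heat equation $u_{\sigma} = u_{\eta\eta}$ on $\eta \in \mathbb{R}$.
Initial data: $u(\eta,0) = T(\eta,0) = \sin(\eta)$. Each mode $\sin(n\eta)$ decays as $e^{-n^2\sigma}$ on $\mathbb{R}$, so $u(\eta,\sigma) = \sum c_n e^{-n^2\sigma} \sin(n\eta)$ with $c_1=1$: $u(\eta,\sigma) = e^{-\sigma} \sin(\eta)$.
Substituting back: $T(\xi,\tau) = u(\xi - \tau, \tau)$.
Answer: $T(\xi, \tau) = - e^{-\tau} \sin(\tau - \xi)$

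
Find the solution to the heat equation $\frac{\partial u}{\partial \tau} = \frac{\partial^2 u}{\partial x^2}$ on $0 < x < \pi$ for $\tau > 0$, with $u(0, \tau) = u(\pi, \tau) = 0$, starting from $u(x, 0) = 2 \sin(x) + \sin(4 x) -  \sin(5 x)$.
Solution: Using separation of variables $u = X(x)T(\tau)$:
Eigenfunctions: $\sin(nx)$, $n = 1, 2, 3, \ldots$
General solution: $u(x, \tau) = \sum c_n \sin(nx) e^{-n^2 \tau}$
Matching $u(x,0) = 2 \sin(x) + \sin(4 x) - \sin(5 x)$ term by term: $c_1=2, c_4=1, c_5=-1$.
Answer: $u(x, \tau) = 2 e^{-\tau} \sin(x) + e^{-16 \tau} \sin(4 x) -  e^{-25 \tau} \sin(5 x)$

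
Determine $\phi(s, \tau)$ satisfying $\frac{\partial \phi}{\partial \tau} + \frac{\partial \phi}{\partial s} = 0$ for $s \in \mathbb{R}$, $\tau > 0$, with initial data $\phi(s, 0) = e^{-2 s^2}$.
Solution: By characteristics ($ds/d\tau = 1$), $\phi(s,\tau) = f(s - \tau)$ with $f = \phi( \cdot , 0)$.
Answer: $\phi(s, \tau) = e^{-2 (-\tau + s)^2}$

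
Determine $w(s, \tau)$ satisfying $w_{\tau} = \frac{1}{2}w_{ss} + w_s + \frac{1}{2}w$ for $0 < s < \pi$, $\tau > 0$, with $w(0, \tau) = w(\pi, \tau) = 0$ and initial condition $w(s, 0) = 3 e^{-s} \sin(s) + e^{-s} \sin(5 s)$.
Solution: Substitute $w = e^{-s}u$, i.e. $u = e^{s}w$.
By the product rule, $w_s = e^{-s}(u_s - u)$, $w_{ss} = e^{-s}(u_{ss} - 2u_s + u)$, $w_{\tau} = e^{-s}u_{\tau}$.
Substituting into the PDE and dividing by $e^{-s}$: $u_{\tau} = \frac{1}{2}(u_{ss} - 2u_s + u) + (u_s - u) + \frac{1}{2}u$.
The lower-order terms cancel, leaving the standard heat equation $u_{\tau} = \frac{1}{2}u_{ss}$.
Initial data for $u$: $u(s,0) = e^{s}w(s,0) = 3 \sin(s) + \sin(5 s)$. The boundary conditions carry over: $u(0,\tau) = u(\pi,\tau) = 0$.
Solve for $u$:
  Using separation of variables $u = X(s)T(\tau)$:
  Eigenfunctions: $\sin(ns)$, $n = 1, 2, 3, \ldots$
  General solution: $u(s, \tau) = \sum c_n \sin(ns) e^{-n^2 \tau/2}$
  Matching $u(s,0) = 3 \sin(s) + \sin(5 s)$ term by term: $c_1=3, c_5=1$.
Hence $u(s,\tau) = 3 e^{-\tau/2} \sin(s) + e^{-25 \tau/2} \sin(5 s)$.
Transform back: $w(s,\tau) = e^{-s}u(s,\tau)$.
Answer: $w(s, \tau) = 3 e^{-\tau/2} e^{-s} \sin(s) + e^{-25 \tau/2} e^{-s} \sin(5 s)$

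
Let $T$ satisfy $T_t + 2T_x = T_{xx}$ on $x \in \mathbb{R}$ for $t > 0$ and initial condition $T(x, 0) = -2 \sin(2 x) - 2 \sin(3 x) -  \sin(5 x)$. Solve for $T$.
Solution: Moving frame: $\eta = x - 2t$, $\sigma = t$, $T = u(\eta,\sigma)$, so $T_t = u_{\sigma} - 2u_{\eta}$ and $T_{xx} = u_{\eta\eta}$.
Hence $T_t + 2T_x = u_{\sigma}$ and the PDE becomes the heat equation $u_{\sigma} = u_{\eta\eta}$ on $\eta \in \mathbb{R}$.
Initial data: $u(\eta,0) = T(\eta,0) = -2 \sin(2 \eta) - 2 \sin(3 \eta) - \sin(5 \eta)$. Each mode $\sin(n\eta)$ decays as $e^{-n^2\sigma}$ on $\mathbb{R}$, so $u(\eta,\sigma) = \sum c_n e^{-n^2\sigma} \sin(n\eta)$ with $c_2=-2, c_3=-2, c_5=-1$: $u(\eta,\sigma) = -2 e^{-4 \sigma} \sin(2 \eta) - 2 e^{-9 \sigma} \sin(3 \eta) - e^{-25 \sigma} \sin(5 \eta)$.
Substituting back: $T(x,t) = u(x - 2t, t)$.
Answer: $T(x, t) = 2 e^{-4 t} \sin(4 t - 2 x) + 2 e^{-9 t} \sin(6 t - 3 x) + e^{-25 t} \sin(10 t - 5 x)$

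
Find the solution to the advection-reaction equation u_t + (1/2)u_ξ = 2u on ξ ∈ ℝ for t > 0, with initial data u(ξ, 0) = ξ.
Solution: Substitute u = exp(2t)w.
Then u_t = exp(2t)(w_t + 2w), u_ξ = exp(2t)w_ξ; substituting and dividing by exp(2t), the lower-order terms cancel: w_t + (1/2)w_ξ = 0 (standard advection equation).
Data for w: w(ξ,0) = u(ξ,0) = ξ.
By characteristics (dξ/dt = 1/2), w(ξ,t) = f(ξ - (1/2)t) with f = w(·, 0).
So w(ξ,t) = -(1/2)t + ξ, and u(ξ,t) = exp(2t)w(ξ,t).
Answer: u(ξ, t) = -(1/2)texp(2t) + ξexp(2t)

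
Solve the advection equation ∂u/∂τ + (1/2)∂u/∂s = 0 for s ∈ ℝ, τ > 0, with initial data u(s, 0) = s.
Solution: By method of characteristics (waves move right with speed 1/2):
Along characteristics s - (1/2)τ = const, u is constant, so u(s,τ) = f(s - (1/2)τ) with f = u(·, 0).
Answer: u(s, τ) = s - (1/2)τ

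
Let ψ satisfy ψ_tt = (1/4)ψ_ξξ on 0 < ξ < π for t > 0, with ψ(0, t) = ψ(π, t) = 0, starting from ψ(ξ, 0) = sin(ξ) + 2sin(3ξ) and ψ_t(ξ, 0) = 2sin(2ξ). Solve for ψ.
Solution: Using separation of variables ψ = X(ξ)T(t):
Eigenfunctions: sin(nξ), n = 1, 2, 3, ...
General solution: ψ(ξ, t) = Σ [A_n cos(n t/2) + B_n sin(n t/2)] sin(nξ)
From ψ(ξ,0) = sin(ξ) + 2sin(3ξ): A_1=1, A_3=2. From ψ_t(ξ,0) = 2sin(2ξ), using ψ_t(ξ,0) = Σ ω_n B_n sin(nξ) with ω_n = n/2: B_2 = 2/1 = 2.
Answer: ψ(ξ, t) = 2sin(t)sin(2ξ) + sin(ξ)cos(t/2) + 2sin(3ξ)cos(3t/2)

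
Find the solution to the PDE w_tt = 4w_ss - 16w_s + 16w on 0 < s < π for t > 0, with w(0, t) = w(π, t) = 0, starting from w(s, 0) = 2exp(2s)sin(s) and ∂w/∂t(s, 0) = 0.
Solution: Substitute w = exp(2s)u, i.e. u = exp(-2s)w.
By the product rule, w_s = exp(2s)(u_s + 2u), w_ss = exp(2s)(u_ss + 4u_s + 4u), w_tt = exp(2s)u_tt.
Substituting into the PDE and dividing by exp(2s): u_tt = 4(u_ss + 4u_s + 4u) - 16(u_s + 2u) + 16u.
The lower-order terms cancel, leaving the standard wave equation u_tt = 4u_ss.
Initial data for u: u(s,0) = exp(-2s)w(s,0) = 2sin(s); u_t(s,0) = exp(-2s)w_t(s,0) = 0. The boundary conditions carry over: u(0,t) = u(π,t) = 0.
Solve for u:
  Using separation of variables u = X(s)T(t):
  Eigenfunctions: sin(ns), n = 1, 2, 3, ...
  General solution: u(s, t) = Σ [A_n cos(2n t) + B_n sin(2n t)] sin(ns)
  From u(s,0) = 2sin(s): A_1=2. From u_t(s,0) = 0: all B_n = 0.
Hence u(s,t) = 2sin(s)cos(2t).
Transform back: w(s,t) = exp(2s)u(s,t).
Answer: w(s, t) = 2exp(2s)sin(s)cos(2t)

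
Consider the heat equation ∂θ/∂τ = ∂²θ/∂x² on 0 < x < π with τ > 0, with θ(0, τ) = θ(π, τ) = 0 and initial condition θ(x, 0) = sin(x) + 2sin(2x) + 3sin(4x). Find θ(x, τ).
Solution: Using separation of variables θ = X(x)G(τ):
Eigenfunctions: sin(nx), n = 1, 2, 3, ...
General solution: θ(x, τ) = Σ c_n sin(nx) exp(-n² τ)
Matching θ(x,0) = sin(x) + 2sin(2x) + 3sin(4x) term by term: c_1=1, c_2=2, c_4=3.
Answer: θ(x, τ) = exp(-τ)sin(x) + 2exp(-4τ)sin(2x) + 3exp(-16τ)sin(4x)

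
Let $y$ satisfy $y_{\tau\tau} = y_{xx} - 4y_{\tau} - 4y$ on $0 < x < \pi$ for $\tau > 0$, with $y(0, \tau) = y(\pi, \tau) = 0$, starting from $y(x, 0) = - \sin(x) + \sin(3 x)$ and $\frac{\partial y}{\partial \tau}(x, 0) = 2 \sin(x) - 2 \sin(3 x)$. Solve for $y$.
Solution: Substitute $y = e^{-2\tau}u$.
Then $y_{\tau} = e^{-2\tau}(u_{\tau} - 2u)$, $y_{\tau\tau} = e^{-2\tau}(u_{\tau\tau} - 4u_{\tau} + 4u)$, $y_{xx} = e^{-2\tau}u_{xx}$; substituting and dividing by $e^{-2\tau}$, the lower-order terms cancel: $u_{\tau\tau} = u_{xx}$ (standard wave equation).
Data for $u$: $u(x,0) = y(x,0) = - \sin(x) + \sin(3 x)$; $u_{\tau}(x,0) = y_{\tau}(x,0) + 2y(x,0) = 0$. The boundary conditions carry over: $u(0,\tau) = u(\pi,\tau) = 0$.
Separating variables: $u = \sum [A_n \cos(\omega_n \tau) + B_n \sin(\omega_n \tau)] \sin(nx)$, $\omega_n = n$. From ICs: $A_1=-1, A_3=1$.
So $u(x,\tau) = - \sin(x) \cos(\tau) + \sin(3 x) \cos(3 \tau)$, and $y(x,\tau) = e^{-2\tau}u(x,\tau)$.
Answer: $y(x, \tau) = - e^{-2 \tau} \sin(x) \cos(\tau) + e^{-2 \tau} \sin(3 x) \cos(3 \tau)$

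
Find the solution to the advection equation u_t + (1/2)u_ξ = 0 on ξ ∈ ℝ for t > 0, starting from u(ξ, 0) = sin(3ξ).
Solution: By method of characteristics (waves move right with speed 1/2):
Along characteristics ξ - (1/2)t = const, u is constant, so u(ξ,t) = f(ξ - (1/2)t) with f = u(·, 0).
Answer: u(ξ, t) = -sin(3t/2 - 3ξ)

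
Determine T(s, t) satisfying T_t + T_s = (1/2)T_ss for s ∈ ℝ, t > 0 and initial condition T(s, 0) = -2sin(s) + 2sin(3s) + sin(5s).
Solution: Moving frame: η = s - t, σ = t, T = u(η,σ), so T_t = u_σ - u_η and T_ss = u_ηη.
Hence T_t + T_s = u_σ and the PDE becomes the heat equation u_σ = (1/2)u_ηη on η ∈ ℝ.
Initial data: u(η,0) = T(η,0) = -2sin(η) + 2sin(3η) + sin(5η). Each mode sin(nη) decays as exp(-n²σ/2) on ℝ, so u(η,σ) = Σ c_n exp(-n²σ/2) sin(nη) with c_1=-2, c_3=2, c_5=1: u(η,σ) = -2exp(-σ/2)sin(η) + 2exp(-9σ/2)sin(3η) + exp(-25σ/2)sin(5η).
Substituting back: T(s,t) = u(s - t, t).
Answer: T(s, t) = -2exp(-t/2)sin(s - t) + 2exp(-9t/2)sin(3s - 3t) + exp(-25t/2)sin(5s - 5t)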